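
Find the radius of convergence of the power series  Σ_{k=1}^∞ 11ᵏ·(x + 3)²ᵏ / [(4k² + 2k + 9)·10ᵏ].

Apply the ratio test: |a_{k+1}| / |a_k| = [(4k² + 2k + 9)/(4(k+1)² + 2(k+1) + 9)] · 11/10, which tends to 11/10 as k → ∞.
Successive powers of (x + 3) differ by 2, so the series converges when |x + 3|² · 11/10 < 1, i.e. |x + 3| < √(10/11). So R = √110/11.

R = √110/11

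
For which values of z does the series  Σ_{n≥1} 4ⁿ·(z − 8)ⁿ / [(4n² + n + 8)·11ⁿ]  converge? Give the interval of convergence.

Apply the ratio test: |a_{n+1}| / |a_n| = [(4n² + n + 8)/(4(n+1)² + (n+1) + 8)] · 4/11, which tends to 4/11 as n → ∞.
The series converges when 4/11 · |z − 8| < 1, giving R = 11/4.
At z = 43/4: absolute convergence follows by limit comparison with Σ 1/n².
When z = 21/4, the terms are on the order of 1/n², so the series converges absolutely by comparison with the p-series (p = 2 > 1).

[21/4, 43/4]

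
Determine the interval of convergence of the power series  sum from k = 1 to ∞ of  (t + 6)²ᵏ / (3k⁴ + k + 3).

[-7, -5]

Ratio test: |a_{k+1}/a_k| = (3k⁴ + k + 3)/(3(k+1)⁴ + (k+1) + 3) → 1 as k → ∞.
Since the exponent of (t + 6) increases by 2 each term, convergence requires |t + 6|² < 1, hence R = 1.
At t = -5: absolute convergence follows by limit comparison with Σ 1/k⁴.
Endpoint t = -7: absolute convergence follows by limit comparison with Σ 1/k⁴.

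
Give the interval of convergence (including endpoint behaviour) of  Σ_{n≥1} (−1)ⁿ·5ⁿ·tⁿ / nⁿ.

(−∞, ∞)

Root test: |a_n|^(1/n) = 5/n → 0.
Since the n-th root of |a_n| tends to 0, the series converges for all real t; R = ∞.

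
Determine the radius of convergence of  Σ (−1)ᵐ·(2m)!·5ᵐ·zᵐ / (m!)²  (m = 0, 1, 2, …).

By the ratio test, |a_{m+1}/a_m| = (2m+1)·(2m+2)/(m+1)² · 5 → 20.
Convergence for |z| · 20 < 1, i.e. |z| < 1/20. So R = 1/20.

R = 1/20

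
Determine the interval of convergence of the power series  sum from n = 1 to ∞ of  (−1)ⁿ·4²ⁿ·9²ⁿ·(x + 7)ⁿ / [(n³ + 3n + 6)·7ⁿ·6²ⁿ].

Ratio test: |a_{n+1}/a_n| = [(n³ + 3n + 6)/((n+1)³ + 3(n+1) + 6)] · 16·81/(7·36) → 36/7 as n → ∞.
Hence the series converges for |x + 7| < 1/(36/7) = 7/36, so the radius of convergence is 7/36.
At x = -245/36: the terms are on the order of 1/n³, so the series converges absolutely by comparison with the p-series (p = 3 > 1).
At x = -259/36: the terms are on the order of 1/n³, so the series converges absolutely by comparison with the p-series (p = 3 > 1).

[-259/36, -245/36]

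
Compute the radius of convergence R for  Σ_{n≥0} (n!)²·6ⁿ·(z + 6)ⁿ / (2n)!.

Ratio test: |a_{n+1}/a_n| = (n+1)²/[(2n+1)·(2n+2)] · 6 → 3/2 as n → ∞.
Convergence for |z + 6| · 3/2 < 1, i.e. |z + 6| < 2/3. So R = 2/3.

R = 2/3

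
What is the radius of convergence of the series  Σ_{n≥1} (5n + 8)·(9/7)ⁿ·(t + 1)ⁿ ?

Ratio test: |a_{n+1}/a_n| = [(5(n+1) + 8)/(5n + 8)] · 9/7 → 9/7 as n → ∞.
Convergence for |t + 1| · 9/7 < 1, i.e. |t + 1| < 7/9. So R = 7/9.

R = 7/9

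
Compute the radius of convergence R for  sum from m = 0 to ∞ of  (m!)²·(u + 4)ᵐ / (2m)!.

By the ratio test, |a_{m+1}/a_m| = (m+1)²/[(2m+1)·(2m+2)] → 1/4.
The series converges when 1/4 · |u + 4| < 1, giving R = 4.

R = 4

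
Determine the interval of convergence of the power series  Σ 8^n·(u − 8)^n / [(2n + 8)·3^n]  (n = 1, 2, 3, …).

By the ratio test, |a_{n+1}/a_n| = [(2n + 8)/(2(n+1) + 8)] · 8/3 → 8/3.
Convergence for |u − 8| · 8/3 < 1, i.e. |u − 8| < 3/8. So R = 3/8.
At u = 67/8: the terms behave like c/n; limit comparison with the harmonic series gives divergence.
Check u = 61/8: an alternating series whose terms decrease to 0 in absolute value, so it converges by the Leibniz criterion.

[61/8, 67/8)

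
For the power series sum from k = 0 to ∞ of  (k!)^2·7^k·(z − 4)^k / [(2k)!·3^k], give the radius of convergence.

R = 12/7

Apply the ratio test: |a_{k+1}| / |a_k| = (k+1)²/[(2k+1)·(2k+2)] · 7/3, which tends to 7/12 as k → ∞.
Hence the series converges for |z − 4| < 1/(7/12) = 12/7, so the radius of convergence is 12/7.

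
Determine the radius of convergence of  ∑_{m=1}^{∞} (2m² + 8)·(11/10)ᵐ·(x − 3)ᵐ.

R = 10/11

By the ratio test, |a_{m+1}/a_m| = [(2(m+1)² + 8)/(2m² + 8)] · 11/10 → 11/10.
Convergence for |x − 3| · 11/10 < 1, i.e. |x − 3| < 10/11. So R = 10/11.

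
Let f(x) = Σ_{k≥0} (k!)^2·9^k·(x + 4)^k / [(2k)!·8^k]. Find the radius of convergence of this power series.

The ratio of consecutive coefficients is (k+1)²/[(2k+1)·(2k+2)] · 9/8 → 9/32.
Hence the series converges for |x + 4| < 1/(9/32) = 32/9, so the radius of convergence is 32/9.

R = 32/9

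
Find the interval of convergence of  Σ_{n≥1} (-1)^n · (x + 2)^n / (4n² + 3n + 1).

Ratio test: |a_{n+1}/a_n| = (4n² + 3n + 1)/(4(n+1)² + 3(n+1) + 1) → 1 as n → ∞.
So the series converges when |x + 2| < 1 and diverges when |x + 2| > 1; R = 1.
When x = -1, the series is dominated by a constant times Σ 1/n², which converges (p = 2 > 1).
Endpoint x = -3: absolute convergence follows by limit comparison with Σ 1/n².

[-3, -1]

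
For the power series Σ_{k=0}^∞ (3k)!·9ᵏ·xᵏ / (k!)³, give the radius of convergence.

Apply the ratio test: |a_{k+1}| / |a_k| = (3k+1)·(3k+2)·(3k+3)/(k+1)³ · 9, which tends to 243 as k → ∞.
The series converges when 243 · |x| < 1, giving R = 1/243.

R = 1/243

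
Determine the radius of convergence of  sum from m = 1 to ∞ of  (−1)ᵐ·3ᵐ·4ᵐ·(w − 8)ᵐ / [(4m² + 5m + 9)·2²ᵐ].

The ratio of consecutive coefficients is [(4m² + 5m + 9)/(4(m+1)² + 5(m+1) + 9)] · 3·4/4 → 3.
Hence the series converges for |w − 8| < 1/(3) = 1/3, so the radius of convergence is 1/3.

R = 1/3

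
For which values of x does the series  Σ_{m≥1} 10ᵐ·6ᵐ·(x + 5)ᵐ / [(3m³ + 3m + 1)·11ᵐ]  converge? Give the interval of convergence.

[-311/60, -289/60]

Apply the ratio test: |a_{m+1}| / |a_m| = [(3m³ + 3m + 1)/(3(m+1)³ + 3(m+1) + 1)] · 10·6/11, which tends to 60/11 as m → ∞.
Convergence for |x + 5| · 60/11 < 1, i.e. |x + 5| < 11/60. So R = 11/60.
When x = -289/60, the terms are on the order of 1/m³, so the series converges absolutely by comparison with the p-series (p = 3 > 1).
At x = -311/60: the series is dominated by a constant times Σ 1/m³, which converges (p = 3 > 1).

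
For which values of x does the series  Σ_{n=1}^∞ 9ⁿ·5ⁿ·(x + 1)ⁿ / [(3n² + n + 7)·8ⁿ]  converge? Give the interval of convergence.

[-53/45, -37/45]

The ratio of consecutive coefficients is [(3n² + n + 7)/(3(n+1)² + (n+1) + 7)] · 9·5/8 → 45/8.
The series converges when 45/8 · |x + 1| < 1, giving R = 8/45.
Endpoint x = -37/45: absolute convergence follows by limit comparison with Σ 1/n².
At x = -53/45: the series is dominated by a constant times Σ 1/n², which converges (p = 2 > 1).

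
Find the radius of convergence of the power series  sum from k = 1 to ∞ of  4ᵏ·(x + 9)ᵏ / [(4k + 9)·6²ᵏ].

R = 9

Ratio test: |a_{k+1}/a_k| = [(4k + 9)/(4(k+1) + 9)] · 4/36 → 1/9 as k → ∞.
The series converges when 1/9 · |x + 9| < 1, giving R = 9.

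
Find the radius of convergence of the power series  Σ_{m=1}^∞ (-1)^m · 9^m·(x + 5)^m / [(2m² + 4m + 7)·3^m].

R = 1/3

The ratio of consecutive coefficients is [(2m² + 4m + 7)/(2(m+1)² + 4(m+1) + 7)] · 9/3 → 3.
Hence the series converges for |x + 5| < 1/(3) = 1/3, so the radius of convergence is 1/3.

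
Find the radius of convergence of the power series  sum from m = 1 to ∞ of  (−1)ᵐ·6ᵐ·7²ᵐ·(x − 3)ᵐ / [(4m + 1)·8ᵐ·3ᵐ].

Ratio test: |a_{m+1}/a_m| = [(4m + 1)/(4(m+1) + 1)] · 6·49/(8·3) → 49/4 as m → ∞.
The series converges when 49/4 · |x − 3| < 1, giving R = 4/49.

R = 4/49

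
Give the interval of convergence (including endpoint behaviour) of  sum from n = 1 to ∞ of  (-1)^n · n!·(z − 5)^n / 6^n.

{5}

By the ratio test, |a_{n+1}/a_n| = (n+1) · 1/6 → ∞.
The terms grow without bound for any (z − 5) ≠ 0, so R = 0 (convergence only at z = 5).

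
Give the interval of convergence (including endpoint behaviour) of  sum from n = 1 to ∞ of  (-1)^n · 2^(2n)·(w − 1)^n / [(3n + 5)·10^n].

(-3/2, 7/2]

Ratio test: |a_{n+1}/a_n| = [(3n + 5)/(3(n+1) + 5)] · 4/10 → 2/5 as n → ∞.
The series converges when 2/5 · |w − 1| < 1, giving R = 5/2.
At w = 7/2: convergence follows from the alternating series test (terms decrease monotonically to 0).
Endpoint w = -3/2: the terms are asymptotic to a nonzero constant times 1/n, so the series diverges by limit comparison with Σ 1/n.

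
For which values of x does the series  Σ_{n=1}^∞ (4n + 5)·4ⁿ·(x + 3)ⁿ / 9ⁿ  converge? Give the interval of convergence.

Apply the ratio test: |a_{n+1}| / |a_n| = [(4(n+1) + 5)/(4n + 5)] · 4/9, which tends to 4/9 as n → ∞.
Hence the series converges for |x + 3| < 1/(4/9) = 9/4, so the radius of convergence is 9/4.
Endpoint x = -3/4: the terms do not tend to 0, so the series diverges.
Endpoint x = -21/4: the n-th term does not approach 0; divergence by the term test.

(-21/4, -3/4)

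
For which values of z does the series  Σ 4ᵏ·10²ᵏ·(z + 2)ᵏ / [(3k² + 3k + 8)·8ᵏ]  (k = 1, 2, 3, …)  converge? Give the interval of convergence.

[-101/50, -99/50]

Ratio test: |a_{k+1}/a_k| = [(3k² + 3k + 8)/(3(k+1)² + 3(k+1) + 8)] · 4·100/8 → 50 as k → ∞.
The series converges when 50 · |z + 2| < 1, giving R = 1/50.
At z = -99/50: absolute convergence follows by limit comparison with Σ 1/k².
When z = -101/50, absolute convergence follows by limit comparison with Σ 1/k².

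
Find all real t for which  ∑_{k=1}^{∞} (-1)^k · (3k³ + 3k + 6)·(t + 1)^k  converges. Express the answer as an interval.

By the ratio test, |a_{k+1}/a_k| = (3(k+1)³ + 3(k+1) + 6)/(3k³ + 3k + 6) → 1.
Hence R = 1.
Check t = 0: the k-th term does not approach 0; divergence by the term test.
Endpoint t = -2: the terms do not tend to 0, so the series diverges.

(-2, 0)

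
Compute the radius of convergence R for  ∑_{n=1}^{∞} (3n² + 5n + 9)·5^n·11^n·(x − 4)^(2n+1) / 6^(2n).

Apply the ratio test: |a_{n+1}| / |a_n| = [(3(n+1)² + 5(n+1) + 9)/(3n² + 5n + 9)] · 5·11/36, which tends to 55/36 as n → ∞.
Since the exponent of (x − 4) increases by 2 each term, convergence requires |x − 4|² < 36/55, hence R = 6√55/55.

R = 6√55/55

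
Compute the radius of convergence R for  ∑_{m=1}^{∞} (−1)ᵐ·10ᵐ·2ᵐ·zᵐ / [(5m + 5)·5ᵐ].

R = 1/4

Ratio test: |a_{m+1}/a_m| = [(5m + 5)/(5(m+1) + 5)] · 10·2/5 → 4 as m → ∞.
Thus R = 1/(4) = 1/4.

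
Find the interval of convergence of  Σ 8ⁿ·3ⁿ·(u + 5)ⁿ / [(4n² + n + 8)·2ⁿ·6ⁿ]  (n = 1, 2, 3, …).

By the ratio test, |a_{n+1}/a_n| = [(4n² + n + 8)/(4(n+1)² + (n+1) + 8)] · 8·3/(2·6) → 2.
The series converges when 2 · |u + 5| < 1, giving R = 1/2.
At u = -9/2: absolute convergence follows by limit comparison with Σ 1/n².
At u = -11/2: the terms are on the order of 1/n², so the series converges absolutely by comparison with the p-series (p = 2 > 1).

[-11/2, -9/2]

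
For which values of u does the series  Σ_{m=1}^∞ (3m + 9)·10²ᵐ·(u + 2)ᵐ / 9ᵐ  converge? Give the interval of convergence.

(-209/100, -191/100)

By the ratio test, |a_{m+1}/a_m| = [(3(m+1) + 9)/(3m + 9)] · 100/9 → 100/9.
Thus R = 1/(100/9) = 9/100.
Check u = -191/100: the terms have absolute value of order m, which does not tend to 0, so the series diverges by the divergence test.
At u = -209/100: the terms do not tend to 0, so the series diverges.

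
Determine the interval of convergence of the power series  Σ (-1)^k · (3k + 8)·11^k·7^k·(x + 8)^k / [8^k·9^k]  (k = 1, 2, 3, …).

Apply the ratio test: |a_{k+1}| / |a_k| = [(3(k+1) + 8)/(3k + 8)] · 11·7/(8·9), which tends to 77/72 as k → ∞.
Hence the series converges for |x + 8| < 1/(77/72) = 72/77, so the radius of convergence is 72/77.
Endpoint x = -544/77: the k-th term does not approach 0; divergence by the term test.
When x = -688/77, the terms do not tend to 0, so the series diverges.

(-688/77, -544/77)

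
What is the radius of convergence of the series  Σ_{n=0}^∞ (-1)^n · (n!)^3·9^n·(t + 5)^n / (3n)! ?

By the ratio test, |a_{n+1}/a_n| = (n+1)³/[(3n+1)·(3n+2)·(3n+3)] · 9 → 1/3.
Thus R = 1/(1/3) = 3.

R = 3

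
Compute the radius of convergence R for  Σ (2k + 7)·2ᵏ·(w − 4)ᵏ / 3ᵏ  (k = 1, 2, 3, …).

R = 3/2

The ratio of consecutive coefficients is [(2(k+1) + 7)/(2k + 7)] · 2/3 → 2/3.
The series converges when 2/3 · |w − 4| < 1, giving R = 3/2.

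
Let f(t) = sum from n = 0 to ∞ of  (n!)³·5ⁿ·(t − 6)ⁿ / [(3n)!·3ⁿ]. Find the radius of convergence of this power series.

Apply the ratio test: |a_{n+1}| / |a_n| = (n+1)³/[(3n+1)·(3n+2)·(3n+3)] · 5/3, which tends to 5/81 as n → ∞.
Hence the series converges for |t − 6| < 1/(5/81) = 81/5, so the radius of convergence is 81/5.

R = 81/5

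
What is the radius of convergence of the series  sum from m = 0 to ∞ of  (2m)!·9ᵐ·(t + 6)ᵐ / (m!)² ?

By the ratio test, |a_{m+1}/a_m| = (2m+1)·(2m+2)/(m+1)² · 9 → 36.
Convergence for |t + 6| · 36 < 1, i.e. |t + 6| < 1/36. So R = 1/36.

R = 1/36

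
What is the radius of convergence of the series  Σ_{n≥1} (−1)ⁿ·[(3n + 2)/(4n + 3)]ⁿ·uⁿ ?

R = 4/3

By the Cauchy root test, |a_n|^(1/n) = (3n + 2)/(4n + 3) → 3/4.
Hence the series converges for |u| < 1/(3/4) = 4/3, so the radius of convergence is 4/3.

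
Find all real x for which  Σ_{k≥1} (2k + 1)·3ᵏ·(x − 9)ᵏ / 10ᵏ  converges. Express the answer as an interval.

Ratio test: |a_{k+1}/a_k| = [(2(k+1) + 1)/(2k + 1)] · 3/10 → 3/10 as k → ∞.
Thus R = 1/(3/10) = 10/3.
Check x = 37/3: the k-th term does not approach 0; divergence by the term test.
Endpoint x = 17/3: the k-th term does not approach 0; divergence by the term test.

(17/3, 37/3)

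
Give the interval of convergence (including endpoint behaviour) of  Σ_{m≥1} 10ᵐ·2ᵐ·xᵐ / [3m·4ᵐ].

[-1/5, 1/5)

Apply the ratio test: |a_{m+1}| / |a_m| = [3m/3(m+1)] · 10·2/4, which tends to 5 as m → ∞.
Convergence for |x| · 5 < 1, i.e. |x| < 1/5. So R = 1/5.
At x = 1/5: the terms are asymptotic to a nonzero constant times 1/m, so the series diverges by limit comparison with Σ 1/m.
When x = -1/5, convergence follows from the alternating series test (terms decrease monotonically to 0).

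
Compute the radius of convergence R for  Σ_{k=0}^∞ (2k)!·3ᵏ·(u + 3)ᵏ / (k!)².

The ratio of consecutive coefficients is (2k+1)·(2k+2)/(k+1)² · 3 → 12.
Hence the series converges for |u + 3| < 1/(12) = 1/12, so the radius of convergence is 1/12.

R = 1/12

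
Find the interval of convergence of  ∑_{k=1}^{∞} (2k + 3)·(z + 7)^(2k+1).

Ratio test: |a_{k+1}/a_k| = (2(k+1) + 3)/(2k + 3) → 1 as k → ∞.
Writing y = (z + 7)², the series in y has radius 1, so |z + 7| < √(1) = 1 and R = 1.
Endpoint z = -6: the terms do not tend to 0, so the series diverges.
At z = -8: the terms have absolute value of order k, which does not tend to 0, so the series diverges by the divergence test.

(-8, -6)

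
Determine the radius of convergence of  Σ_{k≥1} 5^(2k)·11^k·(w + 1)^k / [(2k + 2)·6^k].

R = 6/275

The ratio of consecutive coefficients is [(2k + 2)/(2(k+1) + 2)] · 25·11/6 → 275/6.
Hence the series converges for |w + 1| < 1/(275/6) = 6/275, so the radius of convergence is 6/275.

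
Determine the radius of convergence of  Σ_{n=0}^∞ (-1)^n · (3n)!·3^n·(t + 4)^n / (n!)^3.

R = 1/81

Ratio test: |a_{n+1}/a_n| = (3n+1)·(3n+2)·(3n+3)/(n+1)³ · 3 → 81 as n → ∞.
The series converges when 81 · |t + 4| < 1, giving R = 1/81.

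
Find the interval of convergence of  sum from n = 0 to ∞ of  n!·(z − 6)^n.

{6}

Ratio test: |a_{n+1}/a_n| = (n+1) → ∞ as n → ∞.
The ratio grows without bound, so the series diverges whenever (z − 6) ≠ 0; it converges only at z = 6. R = 0.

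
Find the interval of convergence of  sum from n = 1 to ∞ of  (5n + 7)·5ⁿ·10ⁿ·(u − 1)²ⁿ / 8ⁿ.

(3/5, 7/5)

By the ratio test, |a_{n+1}/a_n| = [(5(n+1) + 7)/(5n + 7)] · 5·10/8 → 25/4.
Since the exponent of (u − 1) increases by 2 each term, convergence requires |u − 1|² < 4/25, hence R = 2/5.
At u = 7/5: the terms have absolute value of order n, which does not tend to 0, so the series diverges by the divergence test.
At u = 3/5: the terms have absolute value of order n, which does not tend to 0, so the series diverges by the divergence test.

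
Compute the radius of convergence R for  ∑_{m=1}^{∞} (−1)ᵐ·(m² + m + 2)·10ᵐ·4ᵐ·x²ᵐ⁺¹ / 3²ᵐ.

By the ratio test, |a_{m+1}/a_m| = [((m+1)² + (m+1) + 2)/(m² + m + 2)] · 10·4/9 → 40/9.
Since the exponent of x increases by 2 each term, convergence requires |x|² < 9/40, hence R = 3√10/20.

R = 3√10/20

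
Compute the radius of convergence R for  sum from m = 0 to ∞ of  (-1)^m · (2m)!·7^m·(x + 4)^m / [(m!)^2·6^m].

R = 3/14

Apply the ratio test: |a_{m+1}| / |a_m| = (2m+1)·(2m+2)/(m+1)² · 7/6, which tends to 14/3 as m → ∞.
Convergence for |x + 4| · 14/3 < 1, i.e. |x + 4| < 3/14. So R = 3/14.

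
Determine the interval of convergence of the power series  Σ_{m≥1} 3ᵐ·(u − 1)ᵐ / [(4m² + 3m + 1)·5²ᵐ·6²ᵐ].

[-299, 301]

Ratio test: |a_{m+1}/a_m| = [(4m² + 3m + 1)/(4(m+1)² + 3(m+1) + 1)] · 3/(25·36) → 1/300 as m → ∞.
Thus R = 1/(1/300) = 300.
When u = 301, the terms are on the order of 1/m², so the series converges absolutely by comparison with the p-series (p = 2 > 1).
Check u = -299: the terms are on the order of 1/m², so the series converges absolutely by comparison with the p-series (p = 2 > 1).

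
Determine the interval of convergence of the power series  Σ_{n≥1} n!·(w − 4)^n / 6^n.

By the ratio test, |a_{n+1}/a_n| = (n+1) · 1/6 → ∞.
The ratio grows without bound, so the series diverges whenever (w − 4) ≠ 0; it converges only at w = 4. R = 0.

{4}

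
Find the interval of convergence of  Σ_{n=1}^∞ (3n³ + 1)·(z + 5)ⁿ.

(-6, -4)

Ratio test: |a_{n+1}/a_n| = (3(n+1)³ + 1)/(3n³ + 1) → 1 as n → ∞.
Convergence for |z + 5| < 1, so R = 1.
Endpoint z = -4: the n-th term does not approach 0; divergence by the term test.
Check z = -6: the n-th term does not approach 0; divergence by the term test.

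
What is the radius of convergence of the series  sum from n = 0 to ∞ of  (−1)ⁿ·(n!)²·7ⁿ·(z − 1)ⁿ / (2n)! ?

Apply the ratio test: |a_{n+1}| / |a_n| = (n+1)²/[(2n+1)·(2n+2)] · 7, which tends to 7/4 as n → ∞.
The series converges when 7/4 · |z − 1| < 1, giving R = 4/7.

R = 4/7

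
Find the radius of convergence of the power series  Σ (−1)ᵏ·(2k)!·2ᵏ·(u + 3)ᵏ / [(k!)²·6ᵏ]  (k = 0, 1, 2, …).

The ratio of consecutive coefficients is (2k+1)·(2k+2)/(k+1)² · 2/6 → 4/3.
The series converges when 4/3 · |u + 3| < 1, giving R = 3/4.

R = 3/4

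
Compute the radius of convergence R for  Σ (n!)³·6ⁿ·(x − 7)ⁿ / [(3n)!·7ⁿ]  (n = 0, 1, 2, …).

By the ratio test, |a_{n+1}/a_n| = (n+1)³/[(3n+1)·(3n+2)·(3n+3)] · 6/7 → 2/63.
The series converges when 2/63 · |x − 7| < 1, giving R = 63/2.

R = 63/2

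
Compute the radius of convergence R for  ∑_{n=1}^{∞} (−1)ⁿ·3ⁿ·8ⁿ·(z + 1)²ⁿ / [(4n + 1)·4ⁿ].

R = √6/6

The ratio of consecutive coefficients is [(4n + 1)/(4(n+1) + 1)] · 3·8/4 → 6.
Since the exponent of (z + 1) increases by 2 each term, convergence requires |z + 1|² < 1/6, hence R = √6/6.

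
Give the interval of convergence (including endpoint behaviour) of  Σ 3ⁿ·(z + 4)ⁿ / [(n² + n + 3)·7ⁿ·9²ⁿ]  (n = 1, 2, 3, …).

[-193, 185]

By the ratio test, |a_{n+1}/a_n| = [(n² + n + 3)/((n+1)² + (n+1) + 3)] · 3/(7·81) → 1/189.
The series converges when 1/189 · |z + 4| < 1, giving R = 189.
Endpoint z = 185: absolute convergence follows by limit comparison with Σ 1/n².
At z = -193: the series is dominated by a constant times Σ 1/n², which converges (p = 2 > 1).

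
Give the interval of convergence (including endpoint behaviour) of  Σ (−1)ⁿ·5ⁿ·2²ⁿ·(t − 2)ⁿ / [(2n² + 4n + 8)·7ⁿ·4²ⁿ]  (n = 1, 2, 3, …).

[-18/5, 38/5]

Apply the ratio test: |a_{n+1}| / |a_n| = [(2n² + 4n + 8)/(2(n+1)² + 4(n+1) + 8)] · 5·4/(7·16), which tends to 5/28 as n → ∞.
Thus R = 1/(5/28) = 28/5.
At t = 38/5: the series is dominated by a constant times Σ 1/n², which converges (p = 2 > 1).
When t = -18/5, the series is dominated by a constant times Σ 1/n², which converges (p = 2 > 1).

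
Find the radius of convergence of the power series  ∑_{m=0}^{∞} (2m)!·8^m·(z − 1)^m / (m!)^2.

R = 1/32

By the ratio test, |a_{m+1}/a_m| = (2m+1)·(2m+2)/(m+1)² · 8 → 32.
Convergence for |z − 1| · 32 < 1, i.e. |z − 1| < 1/32. So R = 1/32.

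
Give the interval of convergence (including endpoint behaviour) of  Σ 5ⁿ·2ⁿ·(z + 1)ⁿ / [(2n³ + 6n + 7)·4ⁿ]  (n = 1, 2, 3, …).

By the ratio test, |a_{n+1}/a_n| = [(2n³ + 6n + 7)/(2(n+1)³ + 6(n+1) + 7)] · 5·2/4 → 5/2.
Hence the series converges for |z + 1| < 1/(5/2) = 2/5, so the radius of convergence is 2/5.
Endpoint z = -3/5: the series is dominated by a constant times Σ 1/n³, which converges (p = 3 > 1).
When z = -7/5, the series is dominated by a constant times Σ 1/n³, which converges (p = 3 > 1).

[-7/5, -3/5]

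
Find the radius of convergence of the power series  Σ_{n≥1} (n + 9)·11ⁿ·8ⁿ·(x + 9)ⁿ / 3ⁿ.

R = 3/88

Apply the ratio test: |a_{n+1}| / |a_n| = [((n+1) + 9)/(n + 9)] · 11·8/3, which tends to 88/3 as n → ∞.
Thus R = 1/(88/3) = 3/88.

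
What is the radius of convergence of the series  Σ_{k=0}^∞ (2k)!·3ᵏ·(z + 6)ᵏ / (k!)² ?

R = 1/12

The ratio of consecutive coefficients is (2k+1)·(2k+2)/(k+1)² · 3 → 12.
Hence the series converges for |z + 6| < 1/(12) = 1/12, so the radius of convergence is 1/12.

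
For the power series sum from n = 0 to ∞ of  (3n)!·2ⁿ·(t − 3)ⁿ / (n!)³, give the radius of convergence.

R = 1/54

The ratio of consecutive coefficients is (3n+1)·(3n+2)·(3n+3)/(n+1)³ · 2 → 54.
The series converges when 54 · |t − 3| < 1, giving R = 1/54.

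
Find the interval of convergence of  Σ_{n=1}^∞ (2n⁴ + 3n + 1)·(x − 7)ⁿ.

(6, 8)

The ratio of consecutive coefficients is (2(n+1)⁴ + 3(n+1) + 1)/(2n⁴ + 3n + 1) → 1.
Hence R = 1.
At x = 8: the terms have absolute value of order n⁴, which does not tend to 0, so the series diverges by the divergence test.
When x = 6, the terms have absolute value of order n⁴, which does not tend to 0, so the series diverges by the divergence test.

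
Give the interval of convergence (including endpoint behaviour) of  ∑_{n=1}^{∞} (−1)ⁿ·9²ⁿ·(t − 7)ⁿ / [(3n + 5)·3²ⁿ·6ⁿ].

By the ratio test, |a_{n+1}/a_n| = [(3n + 5)/(3(n+1) + 5)] · 81/(9·6) → 3/2.
Thus R = 1/(3/2) = 2/3.
At t = 23/3: convergence follows from the alternating series test (terms decrease monotonically to 0).
Endpoint t = 19/3: the terms are asymptotic to a nonzero constant times 1/n, so the series diverges by limit comparison with Σ 1/n.

(19/3, 23/3]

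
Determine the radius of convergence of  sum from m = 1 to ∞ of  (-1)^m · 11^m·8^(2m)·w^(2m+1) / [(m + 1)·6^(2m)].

The ratio of consecutive coefficients is [(m + 1)/((m+1) + 1)] · 11·64/36 → 176/9.
Writing y = w², the series in y has radius 9/176, so |w| < √(9/176) and R = 3√11/44.

R = 3√11/44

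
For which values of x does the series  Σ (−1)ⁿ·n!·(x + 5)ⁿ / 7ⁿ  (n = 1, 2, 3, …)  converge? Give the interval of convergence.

{-5}

Ratio test: |a_{n+1}/a_n| = (n+1) · 1/7 → ∞ as n → ∞.
The terms grow without bound for any (x + 5) ≠ 0, so R = 0 (convergence only at x = -5).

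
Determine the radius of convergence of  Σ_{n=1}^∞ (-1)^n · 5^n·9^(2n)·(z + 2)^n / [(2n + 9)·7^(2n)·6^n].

By the ratio test, |a_{n+1}/a_n| = [(2n + 9)/(2(n+1) + 9)] · 5·81/(49·6) → 135/98.
The series converges when 135/98 · |z + 2| < 1, giving R = 98/135.

R = 98/135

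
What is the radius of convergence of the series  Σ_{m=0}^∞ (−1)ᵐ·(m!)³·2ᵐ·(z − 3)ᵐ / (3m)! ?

R = 27/2

Apply the ratio test: |a_{m+1}| / |a_m| = (m+1)³/[(3m+1)·(3m+2)·(3m+3)] · 2, which tends to 2/27 as m → ∞.
The series converges when 2/27 · |z − 3| < 1, giving R = 27/2.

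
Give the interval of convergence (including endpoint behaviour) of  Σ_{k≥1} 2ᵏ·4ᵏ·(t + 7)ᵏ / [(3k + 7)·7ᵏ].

[-63/8, -49/8)

By the ratio test, |a_{k+1}/a_k| = [(3k + 7)/(3(k+1) + 7)] · 2·4/7 → 8/7.
Thus R = 1/(8/7) = 7/8.
At t = -49/8: comparison with the harmonic series Σ 1/k shows the series diverges.
Check t = -63/8: an alternating series whose terms decrease to 0 in absolute value, so it converges by the Leibniz criterion.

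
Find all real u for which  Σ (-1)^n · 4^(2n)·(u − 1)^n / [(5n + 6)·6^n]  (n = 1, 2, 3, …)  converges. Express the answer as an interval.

(5/8, 11/8]

Ratio test: |a_{n+1}/a_n| = [(5n + 6)/(5(n+1) + 6)] · 16/6 → 8/3 as n → ∞.
Hence the series converges for |u − 1| < 1/(8/3) = 3/8, so the radius of convergence is 3/8.
Check u = 11/8: an alternating series whose terms decrease to 0 in absolute value, so it converges by the Leibniz criterion.
When u = 5/8, the terms behave like c/n; limit comparison with the harmonic series gives divergence.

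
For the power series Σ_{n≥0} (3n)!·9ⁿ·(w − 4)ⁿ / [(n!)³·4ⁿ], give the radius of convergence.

By the ratio test, |a_{n+1}/a_n| = (3n+1)·(3n+2)·(3n+3)/(n+1)³ · 9/4 → 243/4.
Convergence for |w − 4| · 243/4 < 1, i.e. |w − 4| < 4/243. So R = 4/243.

R = 4/243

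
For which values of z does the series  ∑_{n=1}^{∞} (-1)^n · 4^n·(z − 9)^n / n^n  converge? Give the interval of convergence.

(−∞, ∞)

Root test: |a_n|^(1/n) = 4/n → 0.
The limit is 0 for every z, so R = ∞.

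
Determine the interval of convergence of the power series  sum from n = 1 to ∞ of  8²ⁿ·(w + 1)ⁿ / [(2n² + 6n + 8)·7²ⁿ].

The ratio of consecutive coefficients is [(2n² + 6n + 8)/(2(n+1)² + 6(n+1) + 8)] · 64/49 → 64/49.
Hence the series converges for |w + 1| < 1/(64/49) = 49/64, so the radius of convergence is 49/64.
When w = -15/64, absolute convergence follows by limit comparison with Σ 1/n².
When w = -113/64, the terms are on the order of 1/n², so the series converges absolutely by comparison with the p-series (p = 2 > 1).

[-113/64, -15/64]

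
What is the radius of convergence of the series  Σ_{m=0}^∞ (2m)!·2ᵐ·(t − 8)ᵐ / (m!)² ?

R = 1/8

Ratio test: |a_{m+1}/a_m| = (2m+1)·(2m+2)/(m+1)² · 2 → 8 as m → ∞.
The series converges when 8 · |t − 8| < 1, giving R = 1/8.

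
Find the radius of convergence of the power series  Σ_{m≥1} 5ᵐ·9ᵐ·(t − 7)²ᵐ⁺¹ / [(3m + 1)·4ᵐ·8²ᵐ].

R = 16√5/15

By the ratio test, |a_{m+1}/a_m| = [(3m + 1)/(3(m+1) + 1)] · 5·9/(4·64) → 45/256.
Successive powers of (t − 7) differ by 2, so the series converges when |t − 7|² · 45/256 < 1, i.e. |t − 7| < √(256/45). So R = 16√5/15.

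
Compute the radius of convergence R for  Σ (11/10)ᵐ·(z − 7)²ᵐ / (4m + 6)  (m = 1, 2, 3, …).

R = √110/11

Ratio test: |a_{m+1}/a_m| = [(4m + 6)/(4(m+1) + 6)] · 11/10 → 11/10 as m → ∞.
Since the exponent of (z − 7) increases by 2 each term, convergence requires |z − 7|² < 10/11, hence R = √110/11.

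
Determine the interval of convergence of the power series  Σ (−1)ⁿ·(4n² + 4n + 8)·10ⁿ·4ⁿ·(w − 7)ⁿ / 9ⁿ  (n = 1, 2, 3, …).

The ratio of consecutive coefficients is [(4(n+1)² + 4(n+1) + 8)/(4n² + 4n + 8)] · 10·4/9 → 40/9.
The series converges when 40/9 · |w − 7| < 1, giving R = 9/40.
At w = 289/40: the terms have absolute value of order n², which does not tend to 0, so the series diverges by the divergence test.
Endpoint w = 271/40: the terms do not tend to 0, so the series diverges.

(271/40, 289/40)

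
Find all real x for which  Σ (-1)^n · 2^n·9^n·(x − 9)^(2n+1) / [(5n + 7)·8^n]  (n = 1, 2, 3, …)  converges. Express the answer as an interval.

[25/3, 29/3]

Apply the ratio test: |a_{n+1}| / |a_n| = [(5n + 7)/(5(n+1) + 7)] · 2·9/8, which tends to 9/4 as n → ∞.
Since the exponent of (x − 9) increases by 2 each term, convergence requires |x − 9|² < 4/9, hence R = 2/3.
At x = 29/3: convergence follows from the alternating series test (terms decrease monotonically to 0).
Check x = 25/3: the terms alternate in sign and decrease monotonically to 0 in absolute value (size ~ c/n), so the alternating series test gives convergence.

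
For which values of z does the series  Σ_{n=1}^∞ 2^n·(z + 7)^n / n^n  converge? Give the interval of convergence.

Applying the root test, |a_n|^(1/n) = 2/n → 0.
Since the n-th root of |a_n| tends to 0, the series converges for all real z; R = ∞.

(−∞, ∞)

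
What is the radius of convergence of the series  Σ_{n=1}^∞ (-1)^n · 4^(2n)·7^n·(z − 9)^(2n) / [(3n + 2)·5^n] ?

Ratio test: |a_{n+1}/a_n| = [(3n + 2)/(3(n+1) + 2)] · 16·7/5 → 112/5 as n → ∞.
Successive powers of (z − 9) differ by 2, so the series converges when |z − 9|² · 112/5 < 1, i.e. |z − 9| < √(5/112). So R = √35/28.

R = √35/28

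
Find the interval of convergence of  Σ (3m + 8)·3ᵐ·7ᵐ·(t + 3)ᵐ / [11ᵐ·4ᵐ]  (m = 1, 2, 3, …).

By the ratio test, |a_{m+1}/a_m| = [(3(m+1) + 8)/(3m + 8)] · 3·7/(11·4) → 21/44.
Hence the series converges for |t + 3| < 1/(21/44) = 44/21, so the radius of convergence is 44/21.
At t = -19/21: the m-th term does not approach 0; divergence by the term test.
Endpoint t = -107/21: the terms do not tend to 0, so the series diverges.

(-107/21, -19/21)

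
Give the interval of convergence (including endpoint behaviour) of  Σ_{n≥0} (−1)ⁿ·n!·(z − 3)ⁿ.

Ratio test: |a_{n+1}/a_n| = (n+1) → ∞ as n → ∞.
Since the ratio → ∞, the series diverges for every z ≠ 3, and R = 0.

{3}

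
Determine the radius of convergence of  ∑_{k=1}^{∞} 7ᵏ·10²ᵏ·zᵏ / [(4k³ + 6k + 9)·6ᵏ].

Ratio test: |a_{k+1}/a_k| = [(4k³ + 6k + 9)/(4(k+1)³ + 6(k+1) + 9)] · 7·100/6 → 350/3 as k → ∞.
Hence the series converges for |z| < 1/(350/3) = 3/350, so the radius of convergence is 3/350.

R = 3/350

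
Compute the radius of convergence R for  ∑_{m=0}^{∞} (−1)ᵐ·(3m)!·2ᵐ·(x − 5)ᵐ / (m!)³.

R = 1/54

Apply the ratio test: |a_{m+1}| / |a_m| = (3m+1)·(3m+2)·(3m+3)/(m+1)³ · 2, which tends to 54 as m → ∞.
Convergence for |x − 5| · 54 < 1, i.e. |x − 5| < 1/54. So R = 1/54.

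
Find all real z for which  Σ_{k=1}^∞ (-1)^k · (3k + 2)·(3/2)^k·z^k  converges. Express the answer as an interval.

(-2/3, 2/3)

Ratio test: |a_{k+1}/a_k| = [(3(k+1) + 2)/(3k + 2)] · 3/2 → 3/2 as k → ∞.
Convergence for |z| · 3/2 < 1, i.e. |z| < 2/3. So R = 2/3.
At z = 2/3: the terms do not tend to 0, so the series diverges.
At z = -2/3: the terms have absolute value of order k, which does not tend to 0, so the series diverges by the divergence test.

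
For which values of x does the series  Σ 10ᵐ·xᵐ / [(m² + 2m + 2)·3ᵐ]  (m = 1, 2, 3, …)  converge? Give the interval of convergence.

Ratio test: |a_{m+1}/a_m| = [(m² + 2m + 2)/((m+1)² + 2(m+1) + 2)] · 10/3 → 10/3 as m → ∞.
Thus R = 1/(10/3) = 3/10.
Check x = 3/10: the terms are on the order of 1/m², so the series converges absolutely by comparison with the p-series (p = 2 > 1).
At x = -3/10: the terms are on the order of 1/m², so the series converges absolutely by comparison with the p-series (p = 2 > 1).

[-3/10, 3/10]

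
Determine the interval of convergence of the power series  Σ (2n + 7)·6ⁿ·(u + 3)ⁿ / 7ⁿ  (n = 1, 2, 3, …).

(-25/6, -11/6)

The ratio of consecutive coefficients is [(2(n+1) + 7)/(2n + 7)] · 6/7 → 6/7.
The series converges when 6/7 · |u + 3| < 1, giving R = 7/6.
At u = -11/6: the n-th term does not approach 0; divergence by the term test.
Endpoint u = -25/6: the terms have absolute value of order n, which does not tend to 0, so the series diverges by the divergence test.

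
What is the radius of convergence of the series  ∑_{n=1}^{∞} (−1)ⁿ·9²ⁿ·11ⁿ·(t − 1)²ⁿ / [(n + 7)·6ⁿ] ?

Apply the ratio test: |a_{n+1}| / |a_n| = [(n + 7)/((n+1) + 7)] · 81·11/6, which tends to 297/2 as n → ∞.
Successive powers of (t − 1) differ by 2, so the series converges when |t − 1|² · 297/2 < 1, i.e. |t − 1| < √(2/297). So R = √66/99.

R = √66/99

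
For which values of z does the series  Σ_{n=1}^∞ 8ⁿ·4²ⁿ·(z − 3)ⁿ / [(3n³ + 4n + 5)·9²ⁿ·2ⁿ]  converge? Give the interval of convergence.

[111/64, 273/64]

Ratio test: |a_{n+1}/a_n| = [(3n³ + 4n + 5)/(3(n+1)³ + 4(n+1) + 5)] · 8·16/(81·2) → 64/81 as n → ∞.
Convergence for |z − 3| · 64/81 < 1, i.e. |z − 3| < 81/64. So R = 81/64.
Check z = 273/64: the terms are on the order of 1/n³, so the series converges absolutely by comparison with the p-series (p = 3 > 1).
At z = 111/64: the series is dominated by a constant times Σ 1/n³, which converges (p = 3 > 1).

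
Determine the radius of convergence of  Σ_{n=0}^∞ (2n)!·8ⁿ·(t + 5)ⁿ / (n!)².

The ratio of consecutive coefficients is (2n+1)·(2n+2)/(n+1)² · 8 → 32.
Convergence for |t + 5| · 32 < 1, i.e. |t + 5| < 1/32. So R = 1/32.

R = 1/32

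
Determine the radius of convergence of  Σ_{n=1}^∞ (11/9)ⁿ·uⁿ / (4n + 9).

Ratio test: |a_{n+1}/a_n| = [(4n + 9)/(4(n+1) + 9)] · 11/9 → 11/9 as n → ∞.
Thus R = 1/(11/9) = 9/11.

R = 9/11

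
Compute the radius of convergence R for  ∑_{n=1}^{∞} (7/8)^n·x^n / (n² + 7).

R = 8/7

The ratio of consecutive coefficients is [(n² + 7)/((n+1)² + 7)] · 7/8 → 7/8.
Hence the series converges for |x| < 1/(7/8) = 8/7, so the radius of convergence is 8/7.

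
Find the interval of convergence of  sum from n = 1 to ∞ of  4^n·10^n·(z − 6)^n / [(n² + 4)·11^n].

Apply the ratio test: |a_{n+1}| / |a_n| = [(n² + 4)/((n+1)² + 4)] · 4·10/11, which tends to 40/11 as n → ∞.
Hence the series converges for |z − 6| < 1/(40/11) = 11/40, so the radius of convergence is 11/40.
Check z = 251/40: absolute convergence follows by limit comparison with Σ 1/n².
At z = 229/40: the series is dominated by a constant times Σ 1/n², which converges (p = 2 > 1).

[229/40, 251/40]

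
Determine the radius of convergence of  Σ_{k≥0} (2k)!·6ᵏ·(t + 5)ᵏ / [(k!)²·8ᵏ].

Apply the ratio test: |a_{k+1}| / |a_k| = (2k+1)·(2k+2)/(k+1)² · 6/8, which tends to 3 as k → ∞.
Convergence for |t + 5| · 3 < 1, i.e. |t + 5| < 1/3. So R = 1/3.

R = 1/3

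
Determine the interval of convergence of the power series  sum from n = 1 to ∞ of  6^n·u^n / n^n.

(−∞, ∞)

By the Cauchy root test, |a_n|^(1/n) = 6/n → 0.
The limit is 0 for every u, so R = ∞.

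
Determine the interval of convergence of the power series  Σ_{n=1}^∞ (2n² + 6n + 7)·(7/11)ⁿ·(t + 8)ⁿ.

(-67/7, -45/7)

By the ratio test, |a_{n+1}/a_n| = [(2(n+1)² + 6(n+1) + 7)/(2n² + 6n + 7)] · 7/11 → 7/11.
Hence the series converges for |t + 8| < 1/(7/11) = 11/7, so the radius of convergence is 11/7.
At t = -45/7: the terms do not tend to 0, so the series diverges.
At t = -67/7: the terms do not tend to 0, so the series diverges.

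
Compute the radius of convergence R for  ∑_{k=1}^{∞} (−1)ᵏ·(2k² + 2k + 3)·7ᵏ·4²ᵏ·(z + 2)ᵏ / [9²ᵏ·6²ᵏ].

By the ratio test, |a_{k+1}/a_k| = [(2(k+1)² + 2(k+1) + 3)/(2k² + 2k + 3)] · 7·16/(81·36) → 28/729.
Thus R = 1/(28/729) = 729/28.

R = 729/28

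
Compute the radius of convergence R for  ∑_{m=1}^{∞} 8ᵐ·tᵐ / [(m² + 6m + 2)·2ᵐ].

Apply the ratio test: |a_{m+1}| / |a_m| = [(m² + 6m + 2)/((m+1)² + 6(m+1) + 2)] · 8/2, which tends to 4 as m → ∞.
Hence the series converges for |t| < 1/(4) = 1/4, so the radius of convergence is 1/4.

R = 1/4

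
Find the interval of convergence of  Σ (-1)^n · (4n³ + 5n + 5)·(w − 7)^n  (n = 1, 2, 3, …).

(6, 8)

Ratio test: |a_{n+1}/a_n| = (4(n+1)³ + 5(n+1) + 5)/(4n³ + 5n + 5) → 1 as n → ∞.
Hence R = 1.
Endpoint w = 8: the terms do not tend to 0, so the series diverges.
Endpoint w = 6: the n-th term does not approach 0; divergence by the term test.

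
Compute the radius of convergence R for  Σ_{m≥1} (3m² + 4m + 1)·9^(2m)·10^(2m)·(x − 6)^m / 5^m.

R = 1/1620

By the ratio test, |a_{m+1}/a_m| = [(3(m+1)² + 4(m+1) + 1)/(3m² + 4m + 1)] · 81·100/5 → 1620.
The series converges when 1620 · |x − 6| < 1, giving R = 1/1620.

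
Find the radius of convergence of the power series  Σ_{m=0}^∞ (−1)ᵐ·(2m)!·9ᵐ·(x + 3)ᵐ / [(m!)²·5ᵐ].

R = 5/36

By the ratio test, |a_{m+1}/a_m| = (2m+1)·(2m+2)/(m+1)² · 9/5 → 36/5.
Thus R = 1/(36/5) = 5/36.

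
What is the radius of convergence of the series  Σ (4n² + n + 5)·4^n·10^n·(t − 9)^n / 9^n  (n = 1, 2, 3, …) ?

R = 9/40

Ratio test: |a_{n+1}/a_n| = [(4(n+1)² + (n+1) + 5)/(4n² + n + 5)] · 4·10/9 → 40/9 as n → ∞.
The series converges when 40/9 · |t − 9| < 1, giving R = 9/40.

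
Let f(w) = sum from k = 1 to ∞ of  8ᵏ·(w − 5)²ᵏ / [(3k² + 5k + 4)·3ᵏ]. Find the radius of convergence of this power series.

The ratio of consecutive coefficients is [(3k² + 5k + 4)/(3(k+1)² + 5(k+1) + 4)] · 8/3 → 8/3.
Successive powers of (w − 5) differ by 2, so the series converges when |w − 5|² · 8/3 < 1, i.e. |w − 5| < √(3/8). So R = √6/4.

R = √6/4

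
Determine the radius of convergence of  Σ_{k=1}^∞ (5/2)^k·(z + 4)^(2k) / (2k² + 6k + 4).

Apply the ratio test: |a_{k+1}| / |a_k| = [(2k² + 6k + 4)/(2(k+1)² + 6(k+1) + 4)] · 5/2, which tends to 5/2 as k → ∞.
Since the exponent of (z + 4) increases by 2 each term, convergence requires |z + 4|² < 2/5, hence R = √10/5.

R = √10/5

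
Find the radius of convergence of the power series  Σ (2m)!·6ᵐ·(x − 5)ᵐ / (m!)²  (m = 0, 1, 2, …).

The ratio of consecutive coefficients is (2m+1)·(2m+2)/(m+1)² · 6 → 24.
The series converges when 24 · |x − 5| < 1, giving R = 1/24.

R = 1/24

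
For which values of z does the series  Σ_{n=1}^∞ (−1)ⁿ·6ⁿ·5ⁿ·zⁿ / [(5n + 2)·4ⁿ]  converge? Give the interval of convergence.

Apply the ratio test: |a_{n+1}| / |a_n| = [(5n + 2)/(5(n+1) + 2)] · 6·5/4, which tends to 15/2 as n → ∞.
The series converges when 15/2 · |z| < 1, giving R = 2/15.
Check z = 2/15: convergence follows from the alternating series test (terms decrease monotonically to 0).
At z = -2/15: the terms are asymptotic to a nonzero constant times 1/n, so the series diverges by limit comparison with Σ 1/n.

(-2/15, 2/15]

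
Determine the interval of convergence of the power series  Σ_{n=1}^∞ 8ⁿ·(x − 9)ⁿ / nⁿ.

By the Cauchy root test, |a_n|^(1/n) = 8/n → 0.
The limit is 0 for every x, so R = ∞.

(−∞, ∞)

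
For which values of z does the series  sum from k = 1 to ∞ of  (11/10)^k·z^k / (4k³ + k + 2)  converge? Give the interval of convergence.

[-10/11, 10/11]

The ratio of consecutive coefficients is [(4k³ + k + 2)/(4(k+1)³ + (k+1) + 2)] · 11/10 → 11/10.
Thus R = 1/(11/10) = 10/11.
Check z = 10/11: absolute convergence follows by limit comparison with Σ 1/k³.
When z = -10/11, the terms are on the order of 1/k³, so the series converges absolutely by comparison with the p-series (p = 3 > 1).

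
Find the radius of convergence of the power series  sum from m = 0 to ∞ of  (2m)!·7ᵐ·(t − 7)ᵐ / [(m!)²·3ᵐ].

R = 3/28

Ratio test: |a_{m+1}/a_m| = (2m+1)·(2m+2)/(m+1)² · 7/3 → 28/3 as m → ∞.
Convergence for |t − 7| · 28/3 < 1, i.e. |t − 7| < 3/28. So R = 3/28.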